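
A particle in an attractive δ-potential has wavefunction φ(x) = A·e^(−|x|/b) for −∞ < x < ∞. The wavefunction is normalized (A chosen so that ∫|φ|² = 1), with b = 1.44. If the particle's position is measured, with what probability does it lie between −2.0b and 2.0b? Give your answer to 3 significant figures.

P ≈ 0.982

P = ∫_{−2.0b}^{2.0b} |φ(x)|² dx.
The normalization integral ∫|φ|²dx over the whole domain equals b·A², and A² cancels in the ratio.
Both integrals are even about x = 0, so only the x ≥ 0 halves are needed (the factors of 2 cancel). Let u = x/b; then A² and the length scale cancel, so P = ∫_{0}^{2.0} e^(-2·u) du ÷ ∫_{0}^{∞} e^(-2·u) du.
An antiderivative of e^(-2·u) is -e^(-2·u)/2; evaluating from 0 to 2.0 gives 1/2 - e^(-4)/2, while the full integral is 1/2.
Evaluating gives P = 0.9817.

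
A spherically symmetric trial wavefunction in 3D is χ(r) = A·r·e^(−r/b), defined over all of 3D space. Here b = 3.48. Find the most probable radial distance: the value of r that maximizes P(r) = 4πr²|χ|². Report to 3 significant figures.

r ≈ 6.96

Differentiate P(r) = 4πr²|χ|² with respect to r and set to zero.
Solving yields r = 2·b.
With b = 3.48, the most probable radial distance is 6.960.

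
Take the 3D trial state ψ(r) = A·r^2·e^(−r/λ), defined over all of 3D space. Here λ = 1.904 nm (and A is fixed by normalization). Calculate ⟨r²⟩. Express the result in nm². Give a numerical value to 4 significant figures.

The expectation value is the |ψ|²-weighted average of r^2: ∫ r^2|ψ|² 4πr² dr.
The ratio of the moment integral to the normalization integral gives ⟨r²⟩ = 14·λ^2.
Putting λ = 1.904 gives 50.753.

⟨r^2⟩ ≈ 50.75 nm^2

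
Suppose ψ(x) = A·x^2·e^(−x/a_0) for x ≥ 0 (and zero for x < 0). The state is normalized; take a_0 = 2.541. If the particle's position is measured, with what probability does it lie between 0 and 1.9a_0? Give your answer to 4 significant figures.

The probability is P = ∫ |ψ|² dx over [0, 1.9a_0].
With A² fixed by ∫|ψ|² = 1, i.e. A² = (3·a_0^5/4)^(−1), substitute and integrate.
In terms of u = x/a_0 (A² and the length scale cancel between numerator and denominator), P = [∫_{0}^{1.9} u^4·e^(-2·u) du] / [∫_{0}^{∞} u^4·e^(-2·u) du].
An antiderivative of u^4·e^(-2·u) is -(u^4/2 + u^3 + 3·u^2/2 + 3·u/2 + 3/4)·e^(-2·u); evaluating from 0 to 1.9 gives ≈ 0.249117, while the full integral is 3/4.
This works out to P = 0.33216.

P ≈ 0.3322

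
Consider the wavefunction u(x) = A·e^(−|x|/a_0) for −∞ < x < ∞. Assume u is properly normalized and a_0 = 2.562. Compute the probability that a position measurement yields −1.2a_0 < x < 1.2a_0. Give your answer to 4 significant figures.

P ≈ 0.9093

The probability is P = ∫ |u|² dx over [−1.2a_0, 1.2a_0].
The normalization integral ∫|u|²dx over the whole domain equals a_0·A², and A² cancels in the ratio.
Both integrals are even about x = 0, so only the x ≥ 0 halves are needed (the factors of 2 cancel). In terms of t = x/a_0 (A² and the length scale cancel between numerator and denominator), P = [∫_{0}^{1.2} e^(-2·t) dt] / [∫_{0}^{∞} e^(-2·t) dt].
An antiderivative of e^(-2·t) is -e^(-2·t)/2; evaluating from 0 to 1.2 gives 1/2 - e^(-12/5)/2, while the full integral is 1/2.
The result is P = 0.90928.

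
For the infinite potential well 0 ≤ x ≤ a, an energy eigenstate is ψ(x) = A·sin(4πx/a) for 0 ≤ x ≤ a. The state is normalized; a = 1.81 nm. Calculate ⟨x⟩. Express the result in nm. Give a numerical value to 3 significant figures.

⟨x⟩ = ∫ x |ψ|² dx over the full domain.
Evaluating both integrals, ⟨x⟩ = a/2.
With a = 1.81, ⟨x⟩ = 0.9050.

⟨x⟩ ≈ 0.905 nm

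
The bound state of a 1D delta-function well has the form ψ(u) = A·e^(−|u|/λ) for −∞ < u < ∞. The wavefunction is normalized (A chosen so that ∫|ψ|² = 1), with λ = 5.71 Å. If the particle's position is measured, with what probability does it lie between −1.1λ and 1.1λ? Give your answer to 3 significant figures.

P = ∫_{−1.1λ}^{1.1λ} |ψ(u)|² du.
The normalization integral ∫|ψ|²du over the whole domain equals λ·A², and A² cancels in the ratio.
Both integrals are even about u = 0, so only the u ≥ 0 halves are needed (the factors of 2 cancel). In terms of t = u/λ (A² and the length scale cancel between numerator and denominator), P = [∫_{0}^{1.1} e^(-2·t) dt] / [∫_{0}^{∞} e^(-2·t) dt].
With ∫ e^(-2·t) dt = -e^(-2·t)/2 + C, the region integral is 1/2 - e^(-11/5)/2 and the full one is 1/2.
Taking the ratio, P = 0.8892.

P ≈ 0.889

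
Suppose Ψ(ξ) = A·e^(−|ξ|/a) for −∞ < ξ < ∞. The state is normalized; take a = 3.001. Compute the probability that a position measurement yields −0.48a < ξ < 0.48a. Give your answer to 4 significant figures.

P ≈ 0.6171

P = ∫_{−0.48a}^{0.48a} |Ψ(ξ)|² dξ.
Since A² = 1/(a), this is the region integral divided by the full normalization integral.
Both integrals are even about ξ = 0, so only the ξ ≥ 0 halves are needed (the factors of 2 cancel). Let u = ξ/a; then A² and the length scale cancel, so P = ∫_{0}^{0.48} e^(-2·u) du ÷ ∫_{0}^{∞} e^(-2·u) du.
Using ∫ e^(-2·u) du = -e^(-2·u)/2, the numerator is 1/2 - e^(-24/25)/2 and the denominator is 1/2.
This works out to P = 0.61711.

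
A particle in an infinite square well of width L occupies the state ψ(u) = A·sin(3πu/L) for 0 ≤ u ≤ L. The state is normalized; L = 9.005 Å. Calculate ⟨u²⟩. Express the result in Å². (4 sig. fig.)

The expectation value is the |ψ|²-weighted average of u^2: ∫ u^2|ψ|² du.
Since the A² factors cancel between numerator and denominator, ⟨u²⟩ = -L^2/(18·π^2) + L^2/3.
Putting L = 9.005 gives 26.574.

⟨u^2⟩ ≈ 26.57 Å^2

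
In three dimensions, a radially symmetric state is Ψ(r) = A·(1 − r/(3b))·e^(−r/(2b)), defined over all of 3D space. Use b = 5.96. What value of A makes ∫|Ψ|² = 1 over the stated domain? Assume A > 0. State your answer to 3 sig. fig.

A ≈ 0.0237

The normalization condition is ∫|Ψ|² 4πr² dr = 1 from 0 to ∞.
Recall ∫₀^∞ r^m e^(−r/β) dr = m!·β^(m+1), the integral (without the A² prefactor) comes out to 8·π·b^3/3.
Setting this equal to 1 gives A² = 1/(8·π·b^3/3).
Plugging in b = 5.96 yields A = 0.02374.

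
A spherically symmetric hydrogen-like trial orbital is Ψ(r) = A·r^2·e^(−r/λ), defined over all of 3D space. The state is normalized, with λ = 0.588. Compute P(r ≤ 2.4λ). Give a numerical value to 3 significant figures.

P ≈ 0.209

With dV = 4πr²dr, the probability is ∫|Ψ|² dV over r ≤ 2.4λ.
Normalization gives A² = 1/(45·π·λ^7/2).
Let u = r/λ; then A², 4π and the length scale all cancel, so P = ∫_{0}^{2.4} u^6·e^(-2·u) du ÷ ∫_{0}^{∞} u^6·e^(-2·u) du.
Using ∫ u^6·e^(-2·u) du = -(4·u^6 + 12·u^5 + 30·u^4 + 60·u^3 + 90·u^2 + 90·u + 45)·e^(-2·u)/8, the numerator is ≈ 1.1767 and the denominator is 45/8.
This evaluates to P = 0.2092.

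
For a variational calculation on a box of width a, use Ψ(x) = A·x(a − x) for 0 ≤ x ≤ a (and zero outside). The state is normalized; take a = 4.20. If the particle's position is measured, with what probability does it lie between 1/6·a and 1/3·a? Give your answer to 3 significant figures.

P = ∫_{1/6·a}^{1/3·a} |Ψ(x)|² dx.
Since A² = 1/(a^5/30), this is the region integral divided by the full normalization integral.
Let u = x/a; then A² and the length scale cancel, so P = ∫_{1/6}^{1/3} u^2·(1 - u)^2 du ÷ ∫_{0}^{1} u^2·(1 - u)^2 du.
With ∫ u^2·(1 - u)^2 du = u^3·(6·u^2 - 15·u + 10)/30 + C, the region integral is ≈ 0.0058128 and the full one is 1/30.
Evaluating gives P = 113/648.

P ≈ 0.174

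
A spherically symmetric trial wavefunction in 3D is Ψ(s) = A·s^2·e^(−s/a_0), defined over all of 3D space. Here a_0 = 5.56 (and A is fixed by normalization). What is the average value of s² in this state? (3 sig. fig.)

By definition ⟨s²⟩ = ∫ s^2 |Ψ(s)|² 4πs² ds.
Evaluating both integrals, ⟨s²⟩ = 14·a_0^2.
Putting a_0 = 5.56 gives 432.8.

⟨s^2⟩ ≈ 433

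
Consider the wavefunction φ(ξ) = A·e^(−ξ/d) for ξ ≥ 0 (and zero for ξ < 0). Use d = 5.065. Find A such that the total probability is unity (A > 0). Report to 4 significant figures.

A ≈ 0.6284

The normalization condition is ∫|φ|² dξ = 1 from 0 to ∞.
With φ = A·e^(−ξ/d), the integral evaluates to A²·[d/2].
Setting this equal to 1 gives A² = 1/(d/2).
With d = 5.065: A² = 0.39487 and A = 0.62838.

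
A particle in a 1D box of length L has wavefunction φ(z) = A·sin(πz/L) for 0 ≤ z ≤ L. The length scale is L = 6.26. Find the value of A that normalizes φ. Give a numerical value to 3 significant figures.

A ≈ 0.565

Require ∫ |φ|² dz = 1 over the whole domain.
∫|φ|² dz = A²·(L/2).
So A² = (L/2)^(−1).
Substituting L = 6.26 gives A² = 0.3195, so A = 0.5652.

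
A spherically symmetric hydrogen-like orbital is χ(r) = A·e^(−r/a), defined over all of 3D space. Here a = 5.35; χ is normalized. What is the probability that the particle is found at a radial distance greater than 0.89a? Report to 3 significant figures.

With dV = 4πr²dr, the probability is ∫|χ|² dV over r > 0.89a.
Normalization gives A² = 1/(π·a^3).
In terms of u = r/a (A², 4π and the length scale all cancel between numerator and denominator), P = [∫_{0.89}^{∞} u^2·e^(-2·u) du] / [∫_{0}^{∞} u^2·e^(-2·u) du].
With ∫ u^2·e^(-2·u) du = -(2·u^2 + 2·u + 1)·e^(-2·u)/4 + C, the region integral is ≈ 0.18399 and the full one is 1/4.
The region integral divided by the full integral gives P = 0.7360.

P ≈ 0.736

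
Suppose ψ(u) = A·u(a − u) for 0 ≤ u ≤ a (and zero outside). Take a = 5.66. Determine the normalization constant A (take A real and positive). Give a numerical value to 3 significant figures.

Normalization requires ∫|ψ|² du = 1, integrated from 0 to a.
Carrying out the integral gives A² · a^5/30.
Plugging in a = 5.66 yields A = 0.07187.

A ≈ 0.0719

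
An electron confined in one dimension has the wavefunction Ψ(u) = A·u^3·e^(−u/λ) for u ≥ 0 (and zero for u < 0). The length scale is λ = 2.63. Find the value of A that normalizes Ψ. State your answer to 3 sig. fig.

Require ∫ |Ψ|² du = 1 over the whole domain.
∫|Ψ|² du = A²·(45·λ^7/8).
Hence A² = 1/[45·λ^7/8].
Plugging in λ = 2.63 yields A = 0.01429.

A ≈ 0.0143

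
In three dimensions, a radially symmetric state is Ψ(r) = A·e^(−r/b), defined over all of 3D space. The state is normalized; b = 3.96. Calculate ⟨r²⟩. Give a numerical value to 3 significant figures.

⟨r²⟩ = ∫ r^2 |Ψ|² 4πr² dr over the full domain.
Recall ∫₀^∞ r^m e^(−r/β) dr = m!·β^(m+1), the ratio of the moment integral to the normalization integral gives ⟨r²⟩ = 3·b^2.
With b = 3.96, ⟨r^2⟩ = 47.04.

⟨r^2⟩ ≈ 47.0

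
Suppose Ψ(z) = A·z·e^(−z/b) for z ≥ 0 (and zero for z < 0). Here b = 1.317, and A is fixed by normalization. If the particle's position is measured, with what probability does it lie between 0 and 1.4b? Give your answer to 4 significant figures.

|Ψ|² is the probability density, so P = ∫_{0}^{1.4b} |Ψ|² dz.
The normalization integral ∫|Ψ|²dz over the whole domain equals b^3/4·A², and A² cancels in the ratio.
Substituting u = z/b, A² and the length scale cancel in the ratio: P = ∫_{0}^{1.4} u^2·e^(-2·u) du / ∫_{0}^{∞} u^2·e^(-2·u) du.
Using ∫ u^2·e^(-2·u) du = -(2·u^2 + 2·u + 1)·e^(-2·u)/4, the numerator is 1/4 - 193·e^(-14/5)/100 and the denominator is 1/4.
This works out to P = 0.53055.

P ≈ 0.5305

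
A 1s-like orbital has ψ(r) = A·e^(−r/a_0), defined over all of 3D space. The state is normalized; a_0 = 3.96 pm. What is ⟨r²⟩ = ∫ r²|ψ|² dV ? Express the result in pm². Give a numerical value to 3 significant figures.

⟨r^2⟩ ≈ 47.0 pm^2

By definition ⟨r²⟩ = ∫ r^2 |ψ(r)|² 4πr² dr.
Recall ∫₀^∞ r^m e^(−r/β) dr = m!·β^(m+1), evaluating both integrals, ⟨r²⟩ = 3·a_0^2.
With a_0 = 3.96, ⟨r^2⟩ = 47.04.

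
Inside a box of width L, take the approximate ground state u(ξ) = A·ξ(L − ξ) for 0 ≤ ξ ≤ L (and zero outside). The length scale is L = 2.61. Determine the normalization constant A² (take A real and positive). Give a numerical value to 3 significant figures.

A^2 ≈ 0.248

The normalization condition is ∫|u|² dξ = 1 from 0 to L.
The integral (without the A² prefactor) comes out to L^5/30.
Hence A² = 1/[L^5/30].
With L = 2.61: A² = 0.2477 and A = 0.4977.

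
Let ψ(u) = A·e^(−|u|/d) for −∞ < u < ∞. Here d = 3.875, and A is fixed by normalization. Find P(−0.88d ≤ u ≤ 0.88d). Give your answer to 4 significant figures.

The probability is P = ∫ |ψ|² du over [−0.88d, 0.88d].
Since A² = 1/(d), this is the region integral divided by the full normalization integral.
By symmetry take twice the u ≥ 0 contribution in numerator and denominator; the 2's cancel. In terms of t = u/d (A² and the length scale cancel between numerator and denominator), P = [∫_{0}^{0.88} e^(-2·t) dt] / [∫_{0}^{∞} e^(-2·t) dt].
With ∫ e^(-2·t) dt = -e^(-2·t)/2 + C, the region integral is 1/2 - e^(-44/25)/2 and the full one is 1/2.
This works out to P = 0.82796.

P ≈ 0.8280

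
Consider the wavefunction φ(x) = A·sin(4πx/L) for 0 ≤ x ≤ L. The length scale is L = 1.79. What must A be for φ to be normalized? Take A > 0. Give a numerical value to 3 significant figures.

Require ∫ |φ|² dx = 1 over the whole domain.
The integral (without the A² prefactor) comes out to L/2.
Setting this equal to 1 gives A² = 1/(L/2).
Substituting L = 1.79 gives A² = 1.117, so A = 1.057.

A ≈ 1.06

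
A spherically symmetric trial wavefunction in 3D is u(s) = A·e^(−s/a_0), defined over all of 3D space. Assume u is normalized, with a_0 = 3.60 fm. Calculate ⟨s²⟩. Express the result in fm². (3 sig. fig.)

⟨s^2⟩ ≈ 38.9 fm^2

The expectation value is the |u|²-weighted average of s^2: ∫ s^2|u|² 4πs² ds.
With ∫₀^∞ s^4 e^(−αs) ds = 4!/α^5, the ratio of the moment integral to the normalization integral gives ⟨s²⟩ = 3·a_0^2.
Putting a_0 = 3.60 gives 38.88.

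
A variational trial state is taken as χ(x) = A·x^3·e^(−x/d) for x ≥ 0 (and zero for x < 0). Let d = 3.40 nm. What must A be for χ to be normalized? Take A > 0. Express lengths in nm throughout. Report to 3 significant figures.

A ≈ 0.00582 nm^(-7/2)

Require ∫ |χ|² dx = 1 over the whole domain.
With ∫₀^∞ x^6 e^(−αx) dx = 6!/α^7, the integral (without the A² prefactor) comes out to 45·d^7/8.
With d = 3.40: A² = 0.00003385 and A = 0.005818.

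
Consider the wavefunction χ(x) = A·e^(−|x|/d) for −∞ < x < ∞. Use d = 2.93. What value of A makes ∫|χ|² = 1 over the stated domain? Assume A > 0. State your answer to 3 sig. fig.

A ≈ 0.584

Require ∫ |χ|² dx = 1 over the whole domain.
Using ∫₀^∞ xⁿ e^(−αx) dx = n!/αⁿ⁺¹, carrying out the integral gives A² · d.
Setting this equal to 1 gives A² = 1/(d).
Plugging in d = 2.93 yields A = 0.5842.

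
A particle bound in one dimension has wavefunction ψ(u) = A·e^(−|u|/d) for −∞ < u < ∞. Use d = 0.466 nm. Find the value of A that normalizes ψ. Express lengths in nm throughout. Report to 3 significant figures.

A ≈ 1.46 nm^(-1/2)

We need A² ∫|f|² du = 1, taking the integral from −∞ to ∞.
The integral (without the A² prefactor) comes out to d.
Hence A² = 1/[d].
Substituting d = 0.466 gives A² = 2.146, so A = 1.465.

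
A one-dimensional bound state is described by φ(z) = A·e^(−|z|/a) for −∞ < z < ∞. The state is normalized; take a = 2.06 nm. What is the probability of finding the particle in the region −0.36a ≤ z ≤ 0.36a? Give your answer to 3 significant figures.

|φ|² is the probability density, so P = ∫_{−0.36a}^{0.36a} |φ|² dz.
Since A² = 1/(a), this is the region integral divided by the full normalization integral.
Both integrals are even about z = 0, so only the z ≥ 0 halves are needed (the factors of 2 cancel). Let u = z/a; then A² and the length scale cancel, so P = ∫_{0}^{0.36} e^(-2·u) du ÷ ∫_{0}^{∞} e^(-2·u) du.
An antiderivative of e^(-2·u) is -e^(-2·u)/2; evaluating from 0 to 0.36 gives 1/2 - e^(-18/25)/2, while the full integral is 1/2.
Evaluating gives P = 0.5132.

P ≈ 0.513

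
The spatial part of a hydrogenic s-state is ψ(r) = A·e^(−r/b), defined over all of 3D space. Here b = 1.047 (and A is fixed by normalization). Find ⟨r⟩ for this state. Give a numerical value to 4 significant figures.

The expectation value is the |ψ|²-weighted average of r: ∫ r|ψ|² 4πr² dr.
Evaluating both integrals, ⟨r⟩ = 3·b/2.
Putting b = 1.047 gives 1.5705.

⟨r⟩ ≈ 1.571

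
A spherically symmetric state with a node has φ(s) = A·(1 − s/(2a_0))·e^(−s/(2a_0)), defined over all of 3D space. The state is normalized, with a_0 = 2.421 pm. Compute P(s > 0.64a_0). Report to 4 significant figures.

Integrate the radial probability density 4πs²|φ|² over s > 0.64a_0.
A² is fixed by ∫₀^∞ 4πs²|φ|² ds = 1, i.e. A² = (8·π·a_0^3)^(−1).
Let u = s/a_0; then A², 4π and the length scale all cancel, so P = ∫_{0.64}^{∞} u^2·(1 - u/2)^2·e^(-u) du ÷ ∫_{0}^{∞} u^2·(1 - u/2)^2·e^(-u) du.
With ∫ u^2·(1 - u/2)^2·e^(-u) du = -(u^4/4 + u^2 + 2·u + 2)·e^(-u) + C, the region integral is ≈ 1.96761 and the full one is 2.
Taking the ratio yields P = 0.98381.

P ≈ 0.9838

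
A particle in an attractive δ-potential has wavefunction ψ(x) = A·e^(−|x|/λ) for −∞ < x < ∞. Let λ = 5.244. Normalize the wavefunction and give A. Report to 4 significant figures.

Normalization requires ∫|ψ|² dx = 1, integrated from −∞ to ∞.
Using ∫₀^∞ xⁿ e^(−αx) dx = n!/αⁿ⁺¹, with ψ = A·e^(−|x|/λ), the integral evaluates to A²·[λ].
Hence A² = 1/[λ].
With λ = 5.244: A² = 0.19069 and A = 0.43669.

A ≈ 0.4367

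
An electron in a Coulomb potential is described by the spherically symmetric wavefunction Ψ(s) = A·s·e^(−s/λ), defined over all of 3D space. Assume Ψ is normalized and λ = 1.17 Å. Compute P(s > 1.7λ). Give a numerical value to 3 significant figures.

P ≈ 0.744

Integrate the radial probability density 4πs²|Ψ|² over s > 1.7λ.
The full normalization integral is A²·[3·π·λ^5] = 1, fixing A².
Substituting u = s/λ, A², 4π and the length scale all cancel in the ratio: P = ∫_{1.7}^{∞} u^4·e^(-2·u) du / ∫_{0}^{∞} u^4·e^(-2·u) du.
An antiderivative of u^4·e^(-2·u) is -(u^4/2 + u^3 + 3·u^2/2 + 3·u/2 + 3/4)·e^(-2·u); evaluating from 1.7 to ∞ gives ≈ 0.55814, while the full integral is 3/4.
Taking the ratio yields P = 0.7442.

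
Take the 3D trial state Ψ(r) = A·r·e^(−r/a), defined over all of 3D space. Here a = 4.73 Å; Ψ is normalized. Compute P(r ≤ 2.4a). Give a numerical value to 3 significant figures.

P ≈ 0.524

With dV = 4πr²dr, the probability is ∫|Ψ|² dV over r ≤ 2.4a.
Normalization gives A² = 1/(3·π·a^5).
Let u = r/a; then A², 4π and the length scale all cancel, so P = ∫_{0}^{2.4} u^4·e^(-2·u) du ÷ ∫_{0}^{∞} u^4·e^(-2·u) du.
An antiderivative of u^4·e^(-2·u) is -(u^4/2 + u^3 + 3·u^2/2 + 3·u/2 + 3/4)·e^(-2·u); evaluating from 0 to 2.4 gives ≈ 0.39281, while the full integral is 3/4.
Taking the ratio yields P = 0.5237.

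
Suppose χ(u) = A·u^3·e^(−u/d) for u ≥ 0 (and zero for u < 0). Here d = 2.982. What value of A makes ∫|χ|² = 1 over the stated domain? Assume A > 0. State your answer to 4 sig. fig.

A ≈ 0.009208

Normalization requires ∫|χ|² du = 1, integrated from 0 to ∞.
Recall ∫₀^∞ u^m e^(−u/β) du = m!·β^(m+1), with χ = A·u^3·e^(−u/d), the integral evaluates to A²·[45·d^7/8].
So A² = (45·d^7/8)^(−1).
Substituting d = 2.982 gives A² = 0.000084786, so A = 0.0092079.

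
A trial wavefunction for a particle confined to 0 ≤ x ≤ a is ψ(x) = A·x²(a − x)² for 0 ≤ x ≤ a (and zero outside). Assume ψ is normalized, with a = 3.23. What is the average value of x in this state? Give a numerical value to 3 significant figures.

⟨x⟩ ≈ 1.62

The expectation value is the |ψ|²-weighted average of x: ∫ x|ψ|² dx.
Expanding the polynomial and integrating term by term, since the A² factors cancel between numerator and denominator, ⟨x⟩ = a/2.
With a = 3.23, ⟨x⟩ = 1.615.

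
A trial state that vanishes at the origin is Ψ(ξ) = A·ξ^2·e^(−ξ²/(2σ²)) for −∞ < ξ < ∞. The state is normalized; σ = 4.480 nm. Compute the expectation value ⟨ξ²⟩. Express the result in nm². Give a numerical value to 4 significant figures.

⟨ξ^2⟩ ≈ 50.18 nm^2

⟨ξ²⟩ = ∫ ξ^2 |Ψ|² dξ over the full domain.
With ∫_{−∞}^{∞} ξ^(2m) e^(−αξ²) dξ = (2m−1)!!·√π / (2^m α^(m+1/2)), the ratio of the moment integral to the normalization integral gives ⟨ξ²⟩ = 5·σ^2/2.
With σ = 4.480, ⟨ξ^2⟩ = 50.176.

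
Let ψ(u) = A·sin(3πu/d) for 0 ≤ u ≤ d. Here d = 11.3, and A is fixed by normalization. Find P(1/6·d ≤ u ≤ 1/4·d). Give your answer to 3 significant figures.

P ≈ 0.136

The probability is P = ∫ |ψ|² du over [1/6·d, 1/4·d].
Since A² = 1/(d/2), this is the region integral divided by the full normalization integral.
In terms of t = u/d (A² and the length scale cancel between numerator and denominator), P = [∫_{1/6}^{1/4} sin(3·π·t)^2 dt] / [∫_{0}^{1} sin(3·π·t)^2 dt].
An antiderivative of sin(3·π·t)^2 is t/2 - sin(6·π·t)/(12·π); evaluating from 1/6 to 1/4 gives 1/(12·π) + 1/24, while the full integral is 1/2.
Evaluating gives P = (2 + π)/(12·π).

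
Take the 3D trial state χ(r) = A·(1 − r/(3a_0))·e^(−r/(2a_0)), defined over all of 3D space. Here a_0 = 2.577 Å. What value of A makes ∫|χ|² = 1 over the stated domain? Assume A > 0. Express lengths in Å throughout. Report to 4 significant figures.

A ≈ 0.08352 Å^(-3/2)

Normalization requires ∫|χ|² 4πr² dr = 1, integrated from 0 to ∞.
The angular integral contributes 4π, leaving ∫₀^∞ r²|χ|² dr.
Carrying out the integral gives A² · 8·π·a_0^3/3.
So A² = (8·π·a_0^3/3)^(−1).
With a_0 = 2.577: A² = 0.0069749 and A = 0.083516.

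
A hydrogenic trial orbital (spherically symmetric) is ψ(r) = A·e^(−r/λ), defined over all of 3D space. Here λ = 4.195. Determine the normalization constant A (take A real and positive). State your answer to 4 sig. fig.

We need A² ∫|f|² 4πr² dr = 1, taking the integral from 0 to ∞.
In 3D with spherical symmetry the volume element is 4πr² dr.
Recall ∫₀^∞ r^m e^(−r/β) dr = m!·β^(m+1), the integral (without the A² prefactor) comes out to π·λ^3.
Substituting λ = 4.195 gives A² = 0.0043118, so A = 0.065664.

A ≈ 0.06566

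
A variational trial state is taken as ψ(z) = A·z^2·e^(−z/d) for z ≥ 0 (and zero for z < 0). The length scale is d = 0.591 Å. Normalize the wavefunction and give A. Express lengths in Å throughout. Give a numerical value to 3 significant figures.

A ≈ 4.30 Å^(-5/2)

The normalization condition is ∫|ψ|² dz = 1 from 0 to ∞.
Carrying out the integral gives A² · 3·d^5/4.
Plugging in d = 0.591 yields A = 4.300.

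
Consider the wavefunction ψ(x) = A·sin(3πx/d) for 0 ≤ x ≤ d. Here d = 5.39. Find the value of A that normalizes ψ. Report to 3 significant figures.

A ≈ 0.609

The normalization condition is ∫|ψ|² dx = 1 from 0 to d.
With ∫₀^d sin²(nπx/d) dx = d/2, with ψ = A·sin(3πx/d), the integral evaluates to A²·[d/2].
So A² = (d/2)^(−1).
Plugging in d = 5.39 yields A = 0.6091.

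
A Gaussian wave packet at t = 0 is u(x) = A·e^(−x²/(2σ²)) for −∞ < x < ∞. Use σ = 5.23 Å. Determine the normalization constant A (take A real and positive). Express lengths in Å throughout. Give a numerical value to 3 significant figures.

Require ∫ |u|² dx = 1 over the whole domain.
∫|u|² dx = A²·(√(π)·σ).
So A² = (√(π)·σ)^(−1).
With σ = 5.23: A² = 0.1079 and A = 0.3284.

A ≈ 0.328 Å^(-1/2)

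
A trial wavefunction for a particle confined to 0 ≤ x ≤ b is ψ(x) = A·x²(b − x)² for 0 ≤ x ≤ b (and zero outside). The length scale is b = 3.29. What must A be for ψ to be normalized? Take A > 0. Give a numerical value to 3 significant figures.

A ≈ 0.118

Require ∫ |ψ|² dx = 1 over the whole domain.
∫|ψ|² dx = A²·(b^9/630).
Hence A² = 1/[b^9/630].
With b = 3.29: A² = 0.01395 and A = 0.1181.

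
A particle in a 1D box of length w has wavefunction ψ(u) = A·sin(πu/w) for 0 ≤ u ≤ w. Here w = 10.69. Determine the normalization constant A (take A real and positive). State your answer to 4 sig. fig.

A ≈ 0.4325

The normalization condition is ∫|ψ|² du = 1 from 0 to w.
Using sin²θ = (1 − cos 2θ)/2, the integral (without the A² prefactor) comes out to w/2.
Plugging in w = 10.69 yields A = 0.43254.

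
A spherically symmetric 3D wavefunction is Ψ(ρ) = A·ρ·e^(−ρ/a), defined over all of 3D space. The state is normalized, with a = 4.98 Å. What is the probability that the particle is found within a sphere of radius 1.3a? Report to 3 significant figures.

Integrate the radial probability density 4πρ²|Ψ|² over ρ ≤ 1.3a.
The full normalization integral is A²·[3·π·a^5] = 1, fixing A².
In terms of u = ρ/a (A², 4π and the length scale all cancel between numerator and denominator), P = [∫_{0}^{1.3} u^4·e^(-2·u) du] / [∫_{0}^{∞} u^4·e^(-2·u) du].
Using ∫ u^4·e^(-2·u) du = -(u^4/2 + u^3 + 3·u^2/2 + 3·u/2 + 3/4)·e^(-2·u), the numerator is ≈ 0.091932 and the denominator is 3/4.
The region integral divided by the full integral gives P = 0.1226.

P ≈ 0.123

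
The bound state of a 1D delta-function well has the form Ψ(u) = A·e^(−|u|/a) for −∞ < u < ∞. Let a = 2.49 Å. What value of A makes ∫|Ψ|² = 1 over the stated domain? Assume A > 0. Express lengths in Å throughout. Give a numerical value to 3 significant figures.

The normalization condition is ∫|Ψ|² du = 1 from −∞ to ∞.
Recall ∫₀^∞ u^m e^(−u/β) du = m!·β^(m+1), ∫|Ψ|² du = A²·(a).
With a = 2.49: A² = 0.4016 and A = 0.6337.

A ≈ 0.634 Å^(-1/2)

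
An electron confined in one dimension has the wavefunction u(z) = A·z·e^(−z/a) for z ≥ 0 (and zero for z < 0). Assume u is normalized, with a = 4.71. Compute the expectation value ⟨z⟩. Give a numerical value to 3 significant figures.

The expectation value is the |u|²-weighted average of z: ∫ z|u|² dz.
Evaluating both integrals, ⟨z⟩ = 3·a/2.
Putting a = 4.71 gives 7.065.

⟨z⟩ ≈ 7.07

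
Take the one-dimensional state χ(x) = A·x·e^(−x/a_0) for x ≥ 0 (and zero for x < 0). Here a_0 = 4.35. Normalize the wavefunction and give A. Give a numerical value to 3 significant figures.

A ≈ 0.220

Normalization requires ∫|χ|² dx = 1, integrated from 0 to ∞.
∫|χ|² dx = A²·(a_0^3/4).
Setting this equal to 1 gives A² = 1/(a_0^3/4).
With a_0 = 4.35: A² = 0.04860 and A = 0.2204.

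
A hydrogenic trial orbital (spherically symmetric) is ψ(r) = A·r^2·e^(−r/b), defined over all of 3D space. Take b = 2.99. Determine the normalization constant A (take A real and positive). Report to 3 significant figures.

A ≈ 0.00257

We need A² ∫|f|² 4πr² dr = 1, taking the integral from 0 to ∞.
In 3D with spherical symmetry the volume element is 4πr² dr.
Recall ∫₀^∞ r^m e^(−r/β) dr = m!·β^(m+1), with ψ = A·r^2·e^(−r/b), the integral evaluates to A²·[45·π·b^7/2].
Hence A² = 1/[45·π·b^7/2].
Plugging in b = 2.99 yields A = 0.002573.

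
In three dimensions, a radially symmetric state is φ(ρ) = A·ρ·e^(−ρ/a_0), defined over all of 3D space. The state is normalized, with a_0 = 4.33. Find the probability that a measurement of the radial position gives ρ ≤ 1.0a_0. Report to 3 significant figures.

With dV = 4πρ²dρ, the probability is ∫|φ|² dV over ρ ≤ 1.0a_0.
A² is fixed by ∫₀^∞ 4πρ²|φ|² dρ = 1, i.e. A² = (3·π·a_0^5)^(−1).
Let u = ρ/a_0; then A², 4π and the length scale all cancel, so P = ∫_{0}^{1.0} u^4·e^(-2·u) du ÷ ∫_{0}^{∞} u^4·e^(-2·u) du.
An antiderivative of u^4·e^(-2·u) is -(u^4/2 + u^3 + 3·u^2/2 + 3·u/2 + 3/4)·e^(-2·u); evaluating from 0 to 1.0 gives 3/4 - 21·e^(-2)/4, while the full integral is 3/4.
Taking the ratio yields P = 0.05265.

P ≈ 0.0527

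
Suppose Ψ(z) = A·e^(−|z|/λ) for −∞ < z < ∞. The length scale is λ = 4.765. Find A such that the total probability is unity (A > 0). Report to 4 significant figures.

A ≈ 0.4581

The normalization condition is ∫|Ψ|² dz = 1 from −∞ to ∞.
With ∫₀^∞ z^0 e^(−αz) dz = 0!/α^1, carrying out the integral gives A² · λ.
So A² = (λ)^(−1).
Plugging in λ = 4.765 yields A = 0.45811.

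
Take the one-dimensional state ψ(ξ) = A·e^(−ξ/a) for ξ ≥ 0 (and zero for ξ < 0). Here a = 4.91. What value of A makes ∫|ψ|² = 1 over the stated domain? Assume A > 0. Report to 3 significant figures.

A ≈ 0.638

We need A² ∫|f|² dξ = 1, taking the integral from 0 to ∞.
The integral (without the A² prefactor) comes out to a/2.
So A² = (a/2)^(−1).
Plugging in a = 4.91 yields A = 0.6382.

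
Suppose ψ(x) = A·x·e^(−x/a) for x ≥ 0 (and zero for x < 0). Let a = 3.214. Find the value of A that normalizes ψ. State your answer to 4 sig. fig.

Normalization requires ∫|ψ|² dx = 1, integrated from 0 to ∞.
The integral (without the A² prefactor) comes out to a^3/4.
Setting this equal to 1 gives A² = 1/(a^3/4).
Plugging in a = 3.214 yields A = 0.34711.

A ≈ 0.3471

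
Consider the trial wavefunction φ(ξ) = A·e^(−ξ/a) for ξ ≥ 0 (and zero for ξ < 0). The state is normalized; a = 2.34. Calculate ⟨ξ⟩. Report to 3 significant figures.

⟨ξ⟩ ≈ 1.17

By definition ⟨ξ⟩ = ∫ ξ |φ(ξ)|² dξ.
Recall ∫₀^∞ ξ^m e^(−ξ/β) dξ = m!·β^(m+1), evaluating both integrals, ⟨ξ⟩ = a/2.
With a = 2.34, ⟨ξ⟩ = 1.170.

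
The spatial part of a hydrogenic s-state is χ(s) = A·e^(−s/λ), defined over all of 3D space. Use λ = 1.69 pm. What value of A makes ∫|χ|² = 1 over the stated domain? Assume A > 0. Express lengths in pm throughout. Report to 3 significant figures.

Normalization requires ∫|χ|² 4πs² ds = 1, integrated from 0 to ∞.
∫|χ|² 4πs² ds = A²·(π·λ^3).
Plugging in λ = 1.69 yields A = 0.2568.

A ≈ 0.257 pm^(-3/2)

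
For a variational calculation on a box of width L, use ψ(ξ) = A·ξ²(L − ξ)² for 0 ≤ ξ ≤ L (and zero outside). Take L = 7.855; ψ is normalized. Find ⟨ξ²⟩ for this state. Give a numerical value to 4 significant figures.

⟨ξ²⟩ = ∫ ξ^2 |ψ|² dξ over the full domain.
Since the A² factors cancel between numerator and denominator, ⟨ξ²⟩ = 3·L^2/11.
Putting L = 7.855 gives 16.828.

⟨ξ^2⟩ ≈ 16.83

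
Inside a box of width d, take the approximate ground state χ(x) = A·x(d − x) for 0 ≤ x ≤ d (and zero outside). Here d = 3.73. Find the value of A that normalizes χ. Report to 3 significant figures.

The normalization condition is ∫|χ|² dx = 1 from 0 to d.
The integral (without the A² prefactor) comes out to d^5/30.
So A² = (d^5/30)^(−1).
Substituting d = 3.73 gives A² = 0.04155, so A = 0.2038.

A ≈ 0.204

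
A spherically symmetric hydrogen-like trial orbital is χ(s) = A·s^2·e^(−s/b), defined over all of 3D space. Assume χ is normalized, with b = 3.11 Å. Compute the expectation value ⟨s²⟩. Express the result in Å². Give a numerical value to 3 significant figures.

⟨s^2⟩ ≈ 135 Å^2

By definition ⟨s²⟩ = ∫ s^2 |χ(s)|² 4πs² ds.
Using ∫₀^∞ sⁿ e^(−αs) ds = n!/αⁿ⁺¹, the ratio of the moment integral to the normalization integral gives ⟨s²⟩ = 14·b^2.
Putting b = 3.11 gives 135.4.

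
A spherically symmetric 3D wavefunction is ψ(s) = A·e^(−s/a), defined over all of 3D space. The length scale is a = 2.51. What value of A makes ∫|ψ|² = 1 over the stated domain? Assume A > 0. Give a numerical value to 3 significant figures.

A ≈ 0.142

Require ∫ |ψ|² 4πs² ds = 1 over the whole domain.
Using ∫₀^∞ sⁿ e^(−αs) ds = n!/αⁿ⁺¹, ∫|ψ|² 4πs² ds = A²·(π·a^3).
So A² = (π·a^3)^(−1).
Substituting a = 2.51 gives A² = 0.02013, so A = 0.1419.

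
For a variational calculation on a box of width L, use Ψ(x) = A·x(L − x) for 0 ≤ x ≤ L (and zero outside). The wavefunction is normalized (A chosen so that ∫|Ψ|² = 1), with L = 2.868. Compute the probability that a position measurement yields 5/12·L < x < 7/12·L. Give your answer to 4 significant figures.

P ≈ 0.3068

P = ∫_{5/12·L}^{7/12·L} |Ψ(x)|² dx.
Since A² = 1/(L^5/30), this is the region integral divided by the full normalization integral.
Substituting u = x/L, A² and the length scale cancel in the ratio: P = ∫_{5/12}^{7/12} u^2·(1 - u)^2 du / ∫_{0}^{1} u^2·(1 - u)^2 du.
Using ∫ u^2·(1 - u)^2 du = u^3·(6·u^2 - 15·u + 10)/30, the numerator is ≈ 0.0102254 and the denominator is 1/30.
Taking the ratio, P = 0.30676.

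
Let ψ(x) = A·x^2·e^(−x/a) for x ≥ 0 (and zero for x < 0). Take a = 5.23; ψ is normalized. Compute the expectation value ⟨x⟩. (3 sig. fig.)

By definition ⟨x⟩ = ∫ x |ψ(x)|² dx.
With ∫₀^∞ x^5 e^(−αx) dx = 5!/α^6, the ratio of the moment integral to the normalization integral gives ⟨x⟩ = 5·a/2.
With a = 5.23, ⟨x⟩ = 13.08.

⟨x⟩ ≈ 13.1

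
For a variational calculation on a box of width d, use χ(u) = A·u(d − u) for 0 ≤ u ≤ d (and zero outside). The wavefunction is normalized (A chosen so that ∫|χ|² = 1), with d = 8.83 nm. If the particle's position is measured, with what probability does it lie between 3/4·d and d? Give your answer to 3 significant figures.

P ≈ 0.104

The probability is P = ∫ |χ|² du over [3/4·d, d].
With A² fixed by ∫|χ|² = 1, i.e. A² = (d^5/30)^(−1), substitute and integrate.
Substituting t = u/d, A² and the length scale cancel in the ratio: P = ∫_{3/4}^{1} t^2·(1 - t)^2 dt / ∫_{0}^{1} t^2·(1 - t)^2 dt.
With ∫ t^2·(1 - t)^2 dt = t^3·(6·t^2 - 15·t + 10)/30 + C, the region integral is ≈ 0.0034505 and the full one is 1/30.
This works out to P = 53/512.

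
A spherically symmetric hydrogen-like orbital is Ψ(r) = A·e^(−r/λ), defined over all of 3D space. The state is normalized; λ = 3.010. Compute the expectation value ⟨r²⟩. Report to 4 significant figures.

⟨r^2⟩ ≈ 27.18

⟨r²⟩ = ∫ r^2 |Ψ|² 4πr² dr over the full domain.
With ∫₀^∞ r^4 e^(−αr) dr = 4!/α^5, the ratio of the moment integral to the normalization integral gives ⟨r²⟩ = 3·λ^2.
Putting λ = 3.010 gives 27.180.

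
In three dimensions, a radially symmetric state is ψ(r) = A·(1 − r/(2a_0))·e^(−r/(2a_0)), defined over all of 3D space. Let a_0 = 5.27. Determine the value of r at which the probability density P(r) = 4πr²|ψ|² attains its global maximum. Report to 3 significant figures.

Set d/dr [P(r) = 4πr²|ψ|²] = 0 and solve for r > 0.
This gives r = a_0·(√(5) + 3).
With a_0 = 5.27, the most probable radial distance is 27.59.

r ≈ 27.6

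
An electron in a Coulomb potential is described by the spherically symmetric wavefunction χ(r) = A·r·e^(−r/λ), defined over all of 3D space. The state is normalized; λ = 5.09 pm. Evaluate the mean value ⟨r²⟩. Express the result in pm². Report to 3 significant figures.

⟨r^2⟩ ≈ 194 pm^2

⟨r²⟩ = ∫ r^2 |χ|² 4πr² dr over the full domain.
The ratio of the moment integral to the normalization integral gives ⟨r²⟩ = 15·λ^2/2.
Putting λ = 5.09 gives 194.3.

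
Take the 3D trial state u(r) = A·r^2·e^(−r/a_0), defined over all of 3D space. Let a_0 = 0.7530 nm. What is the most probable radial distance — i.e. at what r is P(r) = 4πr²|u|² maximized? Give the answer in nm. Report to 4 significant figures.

r ≈ 2.259 nm

The maximum of P(r) = 4πr²|u|² occurs where its derivative vanishes.
Solving yields r = 3·a_0.
With a_0 = 0.7530, the most probable radial distance is 2.2590 nm.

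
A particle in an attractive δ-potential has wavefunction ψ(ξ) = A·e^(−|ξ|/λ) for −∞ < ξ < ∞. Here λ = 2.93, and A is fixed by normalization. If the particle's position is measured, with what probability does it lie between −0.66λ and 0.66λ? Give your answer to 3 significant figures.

P ≈ 0.733

|ψ|² is the probability density, so P = ∫_{−0.66λ}^{0.66λ} |ψ|² dξ.
The normalization integral ∫|ψ|²dξ over the whole domain equals λ·A², and A² cancels in the ratio.
Both integrals are even about ξ = 0, so only the ξ ≥ 0 halves are needed (the factors of 2 cancel). Substituting u = ξ/λ, A² and the length scale cancel in the ratio: P = ∫_{0}^{0.66} e^(-2·u) du / ∫_{0}^{∞} e^(-2·u) du.
Using ∫ e^(-2·u) du = -e^(-2·u)/2, the numerator is 1/2 - e^(-33/25)/2 and the denominator is 1/2.
This works out to P = 0.7329.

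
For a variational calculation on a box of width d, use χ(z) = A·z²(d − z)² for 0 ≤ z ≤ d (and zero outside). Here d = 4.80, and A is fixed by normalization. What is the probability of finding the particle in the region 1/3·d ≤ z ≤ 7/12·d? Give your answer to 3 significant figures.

P ≈ 0.553

P = ∫_{1/3·d}^{7/12·d} |χ(z)|² dz.
The normalization integral ∫|χ|²dz over the whole domain equals d^9/630·A², and A² cancels in the ratio.
Substituting u = z/d, A² and the length scale cancel in the ratio: P = ∫_{1/3}^{7/12} u^4·(1 - u)^4 du / ∫_{0}^{1} u^4·(1 - u)^4 du.
With ∫ u^4·(1 - u)^4 du = u^5·(70·u^4 - 315·u^3 + 540·u^2 - 420·u + 126)/630 + C, the region integral is ≈ 0.00087750 and the full one is 1/630.
This works out to P = 0.5528.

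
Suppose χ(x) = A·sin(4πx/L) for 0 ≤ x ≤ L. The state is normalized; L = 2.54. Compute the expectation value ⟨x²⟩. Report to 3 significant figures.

⟨x^2⟩ ≈ 2.13

⟨x²⟩ = ∫ x^2 |χ|² dx over the full domain.
The ratio of the moment integral to the normalization integral gives ⟨x²⟩ = -L^2/(32·π^2) + L^2/3.
With L = 2.54, ⟨x^2⟩ = 2.130.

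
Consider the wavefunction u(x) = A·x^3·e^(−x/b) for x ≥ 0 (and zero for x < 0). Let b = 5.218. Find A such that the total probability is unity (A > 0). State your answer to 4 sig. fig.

The normalization condition is ∫|u|² dx = 1 from 0 to ∞.
Using ∫₀^∞ xⁿ e^(−αx) dx = n!/αⁿ⁺¹, the integral (without the A² prefactor) comes out to 45·b^7/8.
Plugging in b = 5.218 yields A = 0.0012992.

A ≈ 0.001299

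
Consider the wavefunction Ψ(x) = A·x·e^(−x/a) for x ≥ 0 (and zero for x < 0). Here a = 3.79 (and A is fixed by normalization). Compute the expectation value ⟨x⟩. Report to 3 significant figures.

⟨x⟩ ≈ 5.69

⟨x⟩ = ∫ x |Ψ|² dx over the full domain.
The ratio of the moment integral to the normalization integral gives ⟨x⟩ = 3·a/2.
With a = 3.79, ⟨x⟩ = 5.685.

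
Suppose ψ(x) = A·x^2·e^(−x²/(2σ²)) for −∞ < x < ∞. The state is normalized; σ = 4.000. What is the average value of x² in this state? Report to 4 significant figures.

⟨x^2⟩ ≈ 40.00

⟨x²⟩ = ∫ x^2 |ψ|² dx over the full domain.
Using the Gaussian integral ∫_{−∞}^{∞} e^(−αx²) dx = √(π/α), the ratio of the moment integral to the normalization integral gives ⟨x²⟩ = 5·σ^2/2.
With σ = 4.000, ⟨x^2⟩ = 40.000.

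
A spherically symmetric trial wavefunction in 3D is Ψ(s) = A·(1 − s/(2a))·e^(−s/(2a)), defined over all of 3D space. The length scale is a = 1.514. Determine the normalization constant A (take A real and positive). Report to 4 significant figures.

The normalization condition is ∫|Ψ|² 4πs² ds = 1 from 0 to ∞.
The integral (without the A² prefactor) comes out to 8·π·a^3.
Plugging in a = 1.514 yields A = 0.10708.

A ≈ 0.1071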